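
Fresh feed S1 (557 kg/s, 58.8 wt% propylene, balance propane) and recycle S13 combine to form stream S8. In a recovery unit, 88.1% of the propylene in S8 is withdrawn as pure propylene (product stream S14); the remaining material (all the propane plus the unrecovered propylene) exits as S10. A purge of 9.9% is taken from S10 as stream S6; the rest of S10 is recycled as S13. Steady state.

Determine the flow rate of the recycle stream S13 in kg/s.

2128 kg/s

propane enters only via S1 and leaves only via the purge: 557×0.412 = 0.099×(propane in S10), and the recovery unit passes all propane, so propane in S8 = propane in S10 = 2318 kg/s.
propylene in S8: m_A = 557×0.588 + (1−0.099)·(1−0.881)·m_A, so m_A = 327.52/0.8928 = 366.85 kg/s.
S10 = (1−0.881)×366.85 + 2318 = 2361.7 kg/s.
Recycle S13 = (1−0.099)×2361.7 = 2127.9 kg/s.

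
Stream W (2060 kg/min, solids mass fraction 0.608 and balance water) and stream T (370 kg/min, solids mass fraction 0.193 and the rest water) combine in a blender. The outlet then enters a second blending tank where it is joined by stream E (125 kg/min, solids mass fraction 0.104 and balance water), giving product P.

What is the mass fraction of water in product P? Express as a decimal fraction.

Overall, product flow = 2555 kg/min.
water in = 2060×0.392 + 370×0.807 + 125×0.896 = 1218.1 kg/min.
water fraction in P = 0.477.

0.477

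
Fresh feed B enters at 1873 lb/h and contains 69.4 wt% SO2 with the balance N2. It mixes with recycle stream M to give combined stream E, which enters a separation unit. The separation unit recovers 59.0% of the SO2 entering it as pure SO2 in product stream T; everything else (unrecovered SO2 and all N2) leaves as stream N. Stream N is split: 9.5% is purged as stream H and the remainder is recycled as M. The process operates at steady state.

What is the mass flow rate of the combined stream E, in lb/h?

N2 enters only via B and leaves only via the purge: 1873×0.306 = 0.095×(N2 in N), and the separation unit passes all N2, so N2 in E = N2 in N = 6033 lb/h.
SO2 in E: m_A = 1873×0.694 + (1−0.095)·(1−0.590)·m_A, so m_A = 1299.9/0.6289 = 2066.7 lb/h.
E = 2066.7 + 6033 = 8099.7 lb/h.

8100 lb/h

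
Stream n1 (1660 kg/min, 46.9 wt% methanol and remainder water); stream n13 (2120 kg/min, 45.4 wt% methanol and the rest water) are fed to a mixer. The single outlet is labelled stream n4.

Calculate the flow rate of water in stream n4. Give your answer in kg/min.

2039 kg/min

water out = water in = 1660×0.531 + 2120×0.546 = 2039 kg/min.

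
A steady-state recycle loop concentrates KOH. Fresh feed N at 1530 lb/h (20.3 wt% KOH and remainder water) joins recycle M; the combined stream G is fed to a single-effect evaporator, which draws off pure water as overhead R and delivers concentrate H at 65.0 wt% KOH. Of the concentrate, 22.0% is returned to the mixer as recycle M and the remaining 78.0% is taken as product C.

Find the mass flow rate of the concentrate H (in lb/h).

Overall KOH balance (none leaves overhead): KOH in fresh feed = KOH in product, i.e. 1530×0.203 = (1−0.220)·H·0.650.
H = 310.59/(0.650×0.780) = 612.6 lb/h.

612.6 lb/h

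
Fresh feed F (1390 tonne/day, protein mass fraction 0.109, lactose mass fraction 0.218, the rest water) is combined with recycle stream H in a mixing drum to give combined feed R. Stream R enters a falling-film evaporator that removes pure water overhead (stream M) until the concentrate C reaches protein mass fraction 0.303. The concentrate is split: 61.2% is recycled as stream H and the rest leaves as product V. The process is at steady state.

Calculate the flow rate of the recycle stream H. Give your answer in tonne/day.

788.7 tonne/day

Overall protein balance (none leaves overhead): protein in fresh feed = protein in product, i.e. 1390×0.109 = (1−0.612)·C·0.303.
C = 151.51/(0.303×0.388) = 1288.7 tonne/day.
Recycle H = 0.612×1288.7 = 788.71 tonne/day.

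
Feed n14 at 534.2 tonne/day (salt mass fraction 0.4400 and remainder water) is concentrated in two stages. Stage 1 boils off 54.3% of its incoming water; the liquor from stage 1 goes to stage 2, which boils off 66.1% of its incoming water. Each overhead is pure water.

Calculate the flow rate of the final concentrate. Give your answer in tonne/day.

281.4 tonne/day

water in feed = 534.2×0.560 = 299.15 tonne/day.
After stage 1: water left = (1−0.543)×299.15 = 136.71; stream total = 371.76 tonne/day.
After stage 2: water left = (1−0.661)×136.71 = 46.346; final concentrate = 281.39 tonne/day.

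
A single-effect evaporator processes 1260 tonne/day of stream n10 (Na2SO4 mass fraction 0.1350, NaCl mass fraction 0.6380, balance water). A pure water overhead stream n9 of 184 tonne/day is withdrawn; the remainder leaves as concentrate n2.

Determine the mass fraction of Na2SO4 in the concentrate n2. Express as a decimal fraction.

0.1581

Na2SO4 is not removed: 1260×0.135 = 170.1 tonne/day of Na2SO4 enters n2.
Concentrate = 1260 − 184 = 1076 tonne/day.
Mass fraction = 170.1/1076 = 0.1581.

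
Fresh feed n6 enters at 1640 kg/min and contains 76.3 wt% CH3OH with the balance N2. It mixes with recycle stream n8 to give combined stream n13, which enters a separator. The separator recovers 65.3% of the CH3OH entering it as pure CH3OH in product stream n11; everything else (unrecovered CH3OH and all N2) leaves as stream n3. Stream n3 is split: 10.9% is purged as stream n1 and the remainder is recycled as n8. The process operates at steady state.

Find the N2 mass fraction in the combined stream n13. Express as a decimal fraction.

N2 enters only via n6 and leaves only via the purge: 1640×0.237 = 0.109×(N2 in n3), and the separator passes all N2, so N2 in n13 = N2 in n3 = 3565.9 kg/min.
CH3OH in n13: m_A = 1640×0.763 + (1−0.109)·(1−0.653)·m_A, so m_A = 1251.3/0.6908 = 1811.3 kg/min.
n13 = 1811.3 + 3565.9 = 5377.2 kg/min.
N2 fraction in n13 = 3565.9/5377.2 = 0.663.

0.663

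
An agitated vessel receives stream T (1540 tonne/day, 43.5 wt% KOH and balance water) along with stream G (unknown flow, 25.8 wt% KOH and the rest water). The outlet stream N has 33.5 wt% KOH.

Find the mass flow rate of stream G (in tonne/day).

Let G be the unknown flow. Total out = 1540 + G.
KOH balance: 669.9 + 0.258·G = 0.335·(1540 + G)
(0.258 − 0.335)·G = 0.335×1540 − 669.9 = -154
G = -154 / -0.077 = 2000 tonne/day

2000 tonne/day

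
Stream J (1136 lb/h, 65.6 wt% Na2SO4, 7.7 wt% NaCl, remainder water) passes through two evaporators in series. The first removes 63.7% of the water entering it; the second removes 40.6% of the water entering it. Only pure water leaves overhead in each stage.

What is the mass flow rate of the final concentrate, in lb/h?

898.1 lb/h

water in feed = 1136×0.267 = 303.31 lb/h.
After stage 1: water left = (1−0.637)×303.31 = 110.1; stream total = 942.79 lb/h.
After stage 2: water left = (1−0.406)×110.1 = 65.401; final concentrate = 898.09 lb/h.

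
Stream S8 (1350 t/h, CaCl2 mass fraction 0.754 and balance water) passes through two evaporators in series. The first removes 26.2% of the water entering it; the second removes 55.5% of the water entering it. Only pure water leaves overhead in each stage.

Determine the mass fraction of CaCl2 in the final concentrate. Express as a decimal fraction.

water in feed = 1350×0.246 = 332.1 t/h.
After stage 1: water left = (1−0.262)×332.1 = 245.09; stream total = 1263 t/h.
After stage 2: water left = (1−0.555)×245.09 = 109.06; final concentrate = 1127 t/h.
CaCl2 fraction = 1017.9/1127 = 0.903.

0.903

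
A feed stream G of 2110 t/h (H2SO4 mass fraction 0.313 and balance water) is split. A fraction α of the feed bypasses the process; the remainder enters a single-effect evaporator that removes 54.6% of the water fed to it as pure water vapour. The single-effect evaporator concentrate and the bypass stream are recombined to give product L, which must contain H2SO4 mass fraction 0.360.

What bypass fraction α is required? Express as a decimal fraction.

All 2110×0.313 = 660.43 t/h of H2SO4 reaches L, so L = 660.43/0.360 = 1834.5 t/h and vapour = 275.47 t/h.
The evaporator receives (1−α)·2110 of feed at 0.687 water and removes 0.546 of that water:
0.546×0.687×(1−α)×2110 = 275.47
(1−α) = 275.47/791.47 = 0.3481;  α = 0.6519.

0.652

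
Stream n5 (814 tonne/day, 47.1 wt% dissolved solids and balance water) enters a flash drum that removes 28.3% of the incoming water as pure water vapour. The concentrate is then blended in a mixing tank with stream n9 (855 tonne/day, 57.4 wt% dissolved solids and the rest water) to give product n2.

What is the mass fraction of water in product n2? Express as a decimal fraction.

0.435

Vapour removed = 0.283×0.529×814 = 121.86 tonne/day; concentrate = 692.14 tonne/day.
water reaching the mixer = 308.74 (from concentrate) + 855×0.426 = 672.97 tonne/day.
Product flow = 692.14 + 855 = 1547.1 tonne/day; water fraction = 0.435.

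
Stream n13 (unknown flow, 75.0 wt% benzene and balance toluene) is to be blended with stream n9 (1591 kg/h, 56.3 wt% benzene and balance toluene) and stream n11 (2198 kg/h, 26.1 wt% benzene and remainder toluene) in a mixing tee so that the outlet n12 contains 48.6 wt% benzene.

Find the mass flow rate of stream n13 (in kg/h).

1409 kg/h

Let n13 be the unknown flow. Total out = 3789 + n13.
benzene balance: 1469.4 + 0.750·n13 = 0.486·(3789 + n13)
(0.750 − 0.486)·n13 = 0.486×3789 − 1469.4 = 372.04
n13 = 372.04 / 0.264 = 1409.3 kg/h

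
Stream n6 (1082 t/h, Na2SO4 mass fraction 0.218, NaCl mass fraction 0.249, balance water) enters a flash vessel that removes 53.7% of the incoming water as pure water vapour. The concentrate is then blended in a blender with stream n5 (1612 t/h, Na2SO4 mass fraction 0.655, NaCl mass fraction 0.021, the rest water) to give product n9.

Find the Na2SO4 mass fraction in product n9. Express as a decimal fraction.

0.542

Vapour removed = 0.537×0.533×1082 = 309.69 t/h; concentrate = 772.31 t/h.
Na2SO4 reaching the mixer = 235.88 (from concentrate) + 1612×0.655 = 1291.7 t/h.
Product flow = 772.31 + 1612 = 2384.3 t/h; Na2SO4 fraction = 0.542.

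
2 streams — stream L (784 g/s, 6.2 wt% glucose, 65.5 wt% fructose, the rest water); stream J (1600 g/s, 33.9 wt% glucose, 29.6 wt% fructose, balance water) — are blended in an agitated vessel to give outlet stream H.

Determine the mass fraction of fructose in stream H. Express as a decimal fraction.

Total flow out = 784 + 1600 = 2384 g/s.
fructose in = 784×0.655 + 1600×0.296 = 987.12 g/s.
fructose mass fraction in H = 987.12/2384 = 0.414.

0.414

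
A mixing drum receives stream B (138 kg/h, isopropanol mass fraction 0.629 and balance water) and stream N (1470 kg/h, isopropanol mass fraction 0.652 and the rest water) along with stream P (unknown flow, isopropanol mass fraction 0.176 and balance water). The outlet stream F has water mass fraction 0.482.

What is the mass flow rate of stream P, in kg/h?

Let P be the unknown flow. Total out = 1608 + P.
water balance: 562.76 + 0.824·P = 0.482·(1608 + P)
(0.824 − 0.482)·P = 0.482×1608 − 562.76 = 212.3
P = 212.3 / 0.342 = 620.75 kg/h

620.8 kg/h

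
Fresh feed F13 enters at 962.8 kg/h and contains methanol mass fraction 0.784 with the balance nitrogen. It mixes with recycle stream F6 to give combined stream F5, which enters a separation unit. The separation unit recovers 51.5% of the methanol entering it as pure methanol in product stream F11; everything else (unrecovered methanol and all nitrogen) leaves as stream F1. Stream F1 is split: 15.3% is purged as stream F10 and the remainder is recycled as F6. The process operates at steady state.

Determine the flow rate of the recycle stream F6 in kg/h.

nitrogen enters only via F13 and leaves only via the purge: 962.8×0.216 = 0.153×(nitrogen in F1), and the separation unit passes all nitrogen, so nitrogen in F5 = nitrogen in F1 = 1359.2 kg/h.
methanol in F5: m_A = 962.8×0.784 + (1−0.153)·(1−0.515)·m_A, so m_A = 754.84/0.5892 = 1281.1 kg/h.
F1 = (1−0.515)×1281.1 + 1359.2 = 1980.6 kg/h.
Recycle F6 = (1−0.153)×1980.6 = 1677.6 kg/h.

1678 kg/h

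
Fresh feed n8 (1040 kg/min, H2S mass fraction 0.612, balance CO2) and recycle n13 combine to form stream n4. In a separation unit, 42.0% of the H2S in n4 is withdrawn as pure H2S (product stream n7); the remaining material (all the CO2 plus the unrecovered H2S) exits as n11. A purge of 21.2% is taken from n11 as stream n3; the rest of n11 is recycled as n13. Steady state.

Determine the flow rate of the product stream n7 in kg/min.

H2S in n4: m_A = 1040×0.612 + (1−0.212)·(1−0.420)·m_A, so m_A = 636.48/0.5430 = 1172.2 kg/min.
Product n7 = 0.420×1172.2 = 492.34 kg/min.

492.3 kg/min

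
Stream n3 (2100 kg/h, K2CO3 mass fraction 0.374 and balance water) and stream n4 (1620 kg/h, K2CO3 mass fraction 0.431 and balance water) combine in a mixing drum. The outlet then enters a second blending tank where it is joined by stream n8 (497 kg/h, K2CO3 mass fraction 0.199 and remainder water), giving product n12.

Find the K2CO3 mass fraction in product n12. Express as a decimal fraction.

Overall, product flow = 4217 kg/h.
K2CO3 in = 2100×0.374 + 1620×0.431 + 497×0.199 = 1582.5 kg/h.
K2CO3 fraction in n12 = 0.375.

0.375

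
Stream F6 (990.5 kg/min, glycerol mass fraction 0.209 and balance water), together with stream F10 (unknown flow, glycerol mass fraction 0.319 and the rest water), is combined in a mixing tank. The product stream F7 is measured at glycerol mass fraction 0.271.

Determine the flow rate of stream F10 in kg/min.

1279 kg/min

Let F10 be the unknown flow. Total out = 990.5 + F10.
glycerol balance: 207.01 + 0.319·F10 = 0.271·(990.5 + F10)
(0.319 − 0.271)·F10 = 0.271×990.5 − 207.01 = 61.411
F10 = 61.411 / 0.048 = 1279.4 kg/min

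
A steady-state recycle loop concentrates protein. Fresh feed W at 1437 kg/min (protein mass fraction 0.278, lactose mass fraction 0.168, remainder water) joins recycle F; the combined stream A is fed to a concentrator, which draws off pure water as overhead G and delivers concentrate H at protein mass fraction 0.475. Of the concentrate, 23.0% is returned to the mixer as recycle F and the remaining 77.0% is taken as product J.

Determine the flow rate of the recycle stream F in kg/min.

251.2 kg/min

Overall protein balance (none leaves overhead): protein in fresh feed = protein in product, i.e. 1437×0.278 = (1−0.230)·H·0.475.
H = 399.49/(0.475×0.770) = 1092.2 kg/min.
Recycle F = 0.230×1092.2 = 251.21 kg/min.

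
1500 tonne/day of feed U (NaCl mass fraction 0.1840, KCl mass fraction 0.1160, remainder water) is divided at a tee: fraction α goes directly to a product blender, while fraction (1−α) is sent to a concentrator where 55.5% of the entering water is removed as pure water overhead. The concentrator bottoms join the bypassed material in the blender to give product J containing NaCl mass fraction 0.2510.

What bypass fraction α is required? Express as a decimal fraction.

All 1500×0.184 = 276 tonne/day of NaCl reaches J, so J = 276/0.251 = 1099.6 tonne/day and vapour = 400.4 tonne/day.
The evaporator receives (1−α)·1500 of feed at 0.700 water and removes 0.555 of that water:
0.555×0.700×(1−α)×1500 = 400.4
(1−α) = 400.4/582.75 = 0.6871;  α = 0.3129.

0.313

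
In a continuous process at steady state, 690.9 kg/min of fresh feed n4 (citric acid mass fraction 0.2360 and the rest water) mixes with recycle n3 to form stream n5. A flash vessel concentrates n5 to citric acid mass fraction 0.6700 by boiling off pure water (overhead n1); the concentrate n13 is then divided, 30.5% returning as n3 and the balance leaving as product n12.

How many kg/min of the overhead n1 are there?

447.5 kg/min

Overall citric acid balance (none leaves overhead): citric acid in fresh feed = citric acid in product, i.e. 690.9×0.236 = (1−0.305)·n13·0.670.
n13 = 163.05/(0.670×0.695) = 350.16 kg/min.
Recycle n3 = 0.305×350.16 = 106.8 kg/min.
Combined feed n5 = 690.9 + 106.8 = 797.7 kg/min.
Overhead n1 = n5 − n13 = 797.7 − 350.16 = 447.54 kg/min.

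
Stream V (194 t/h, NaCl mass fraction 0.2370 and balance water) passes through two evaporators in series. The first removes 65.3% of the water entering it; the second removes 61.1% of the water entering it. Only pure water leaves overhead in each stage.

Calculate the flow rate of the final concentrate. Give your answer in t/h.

65.96 t/h

water in feed = 194×0.763 = 148.02 t/h.
After stage 1: water left = (1−0.653)×148.02 = 51.364; stream total = 97.342 t/h.
After stage 2: water left = (1−0.611)×51.364 = 19.98; final concentrate = 65.958 t/h.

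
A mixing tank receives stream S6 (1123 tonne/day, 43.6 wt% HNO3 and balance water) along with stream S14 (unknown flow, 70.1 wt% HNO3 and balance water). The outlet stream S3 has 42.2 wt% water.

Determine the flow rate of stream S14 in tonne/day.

1296 tonne/day

Let S14 be the unknown flow. Total out = 1123 + S14.
water balance: 633.37 + 0.299·S14 = 0.422·(1123 + S14)
(0.299 − 0.422)·S14 = 0.422×1123 − 633.37 = -159.47
S14 = -159.47 / -0.123 = 1296.5 tonne/day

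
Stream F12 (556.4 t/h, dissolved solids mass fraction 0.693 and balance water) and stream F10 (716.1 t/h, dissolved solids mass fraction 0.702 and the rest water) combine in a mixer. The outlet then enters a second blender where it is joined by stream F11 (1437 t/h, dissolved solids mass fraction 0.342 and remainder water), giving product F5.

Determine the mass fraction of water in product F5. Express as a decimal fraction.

Overall, product flow = 2709.5 t/h.
water in = 556.4×0.307 + 716.1×0.298 + 1437×0.658 = 1329.8 t/h.
water fraction in F5 = 0.491.

0.491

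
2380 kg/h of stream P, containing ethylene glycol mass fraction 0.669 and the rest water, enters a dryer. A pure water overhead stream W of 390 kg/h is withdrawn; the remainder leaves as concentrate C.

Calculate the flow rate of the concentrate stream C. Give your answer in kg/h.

1990 kg/h

Concentrate = 2380 − 390 = 1990 kg/h.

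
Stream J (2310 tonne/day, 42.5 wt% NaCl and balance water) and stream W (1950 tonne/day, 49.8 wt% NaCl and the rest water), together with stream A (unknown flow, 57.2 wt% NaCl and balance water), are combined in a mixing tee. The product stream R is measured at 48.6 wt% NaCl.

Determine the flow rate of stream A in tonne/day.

Let A be the unknown flow. Total out = 4260 + A.
NaCl balance: 1952.8 + 0.572·A = 0.486·(4260 + A)
(0.572 − 0.486)·A = 0.486×4260 − 1952.8 = 117.51
A = 117.51 / 0.086 = 1366.4 tonne/day

1366 tonne/day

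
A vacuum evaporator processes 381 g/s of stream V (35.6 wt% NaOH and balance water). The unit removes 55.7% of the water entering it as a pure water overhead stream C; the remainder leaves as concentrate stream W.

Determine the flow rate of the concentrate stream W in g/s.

244.3 g/s

water entering = 381×0.644 = 245.36 g/s; overhead removed = 0.557×245.36 = 136.67 g/s.
Concentrate = 381 − 136.67 = 244.33 g/s.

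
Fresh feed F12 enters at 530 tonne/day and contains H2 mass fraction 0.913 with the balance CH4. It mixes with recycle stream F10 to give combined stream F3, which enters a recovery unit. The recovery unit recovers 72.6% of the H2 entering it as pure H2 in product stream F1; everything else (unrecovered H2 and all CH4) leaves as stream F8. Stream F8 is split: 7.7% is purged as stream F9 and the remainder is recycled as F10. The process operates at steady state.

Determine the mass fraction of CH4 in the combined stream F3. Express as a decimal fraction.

CH4 enters only via F12 and leaves only via the purge: 530×0.087 = 0.077×(CH4 in F8), and the recovery unit passes all CH4, so CH4 in F3 = CH4 in F8 = 598.83 tonne/day.
H2 in F3: m_A = 530×0.913 + (1−0.077)·(1−0.726)·m_A, so m_A = 483.89/0.7471 = 647.69 tonne/day.
F3 = 647.69 + 598.83 = 1246.5 tonne/day.
CH4 fraction in F3 = 598.83/1246.5 = 0.480.

0.480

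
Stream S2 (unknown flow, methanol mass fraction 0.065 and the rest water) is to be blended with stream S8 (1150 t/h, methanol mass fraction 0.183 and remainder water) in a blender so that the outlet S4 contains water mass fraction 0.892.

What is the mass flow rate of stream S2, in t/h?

2006 t/h

Let S2 be the unknown flow. Total out = 1150 + S2.
water balance: 939.55 + 0.935·S2 = 0.892·(1150 + S2)
(0.935 − 0.892)·S2 = 0.892×1150 − 939.55 = 86.25
S2 = 86.25 / 0.043 = 2005.8 t/h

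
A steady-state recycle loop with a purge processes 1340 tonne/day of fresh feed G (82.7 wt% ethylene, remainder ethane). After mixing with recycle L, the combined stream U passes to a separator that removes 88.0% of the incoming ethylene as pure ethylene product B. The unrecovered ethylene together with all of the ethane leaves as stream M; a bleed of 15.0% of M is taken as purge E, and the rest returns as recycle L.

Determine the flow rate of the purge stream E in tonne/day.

254 tonne/day

ethane enters only via G and leaves only via the purge: 1340×0.173 = 0.150×(ethane in M), and the separator passes all ethane, so ethane in U = ethane in M = 1545.5 tonne/day.
ethylene in U: m_A = 1340×0.827 + (1−0.150)·(1−0.880)·m_A, so m_A = 1108.2/0.8980 = 1234.1 tonne/day.
M = (1−0.880)×1234.1 + 1545.5 = 1693.6 tonne/day.
Purge E = 0.150×1693.6 = 254.03 tonne/day.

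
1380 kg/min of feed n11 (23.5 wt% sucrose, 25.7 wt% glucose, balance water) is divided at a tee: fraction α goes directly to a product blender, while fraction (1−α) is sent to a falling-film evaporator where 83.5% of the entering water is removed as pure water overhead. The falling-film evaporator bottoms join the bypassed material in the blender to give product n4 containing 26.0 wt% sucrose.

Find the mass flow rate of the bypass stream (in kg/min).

1067 kg/min

All 1380×0.235 = 324.3 kg/min of sucrose reaches n4, so n4 = 324.3/0.260 = 1247.3 kg/min and vapour = 132.69 kg/min.
The evaporator receives (1−α)·1380 of feed at 0.508 water and removes 0.835 of that water:
0.835×0.508×(1−α)×1380 = 132.69
(1−α) = 132.69/585.37 = 0.2267;  α = 0.7733.
Bypass flow = 0.7733×1380 = 1067.2 kg/min.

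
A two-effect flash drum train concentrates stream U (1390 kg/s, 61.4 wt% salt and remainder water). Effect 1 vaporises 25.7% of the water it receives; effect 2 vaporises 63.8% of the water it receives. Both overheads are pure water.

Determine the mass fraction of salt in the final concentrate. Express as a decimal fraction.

0.855

water in feed = 1390×0.386 = 536.54 kg/s.
After stage 1: water left = (1−0.257)×536.54 = 398.65; stream total = 1252.1 kg/s.
After stage 2: water left = (1−0.638)×398.65 = 144.31; final concentrate = 997.77 kg/s.
salt fraction = 853.46/997.77 = 0.855.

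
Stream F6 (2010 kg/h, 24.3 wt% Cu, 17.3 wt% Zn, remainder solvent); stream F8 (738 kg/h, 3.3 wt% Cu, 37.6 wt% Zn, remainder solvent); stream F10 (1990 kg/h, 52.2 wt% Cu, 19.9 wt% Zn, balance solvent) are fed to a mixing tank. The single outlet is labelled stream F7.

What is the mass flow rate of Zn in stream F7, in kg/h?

1021 kg/h

Zn out = Zn in = 2010×0.173 + 738×0.376 + 1990×0.199 = 1021.2 kg/h.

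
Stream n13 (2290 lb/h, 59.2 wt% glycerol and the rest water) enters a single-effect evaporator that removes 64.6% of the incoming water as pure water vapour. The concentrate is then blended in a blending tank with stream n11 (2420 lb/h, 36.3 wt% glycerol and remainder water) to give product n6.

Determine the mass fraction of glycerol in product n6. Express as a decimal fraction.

Vapour removed = 0.646×0.408×2290 = 603.57 lb/h; concentrate = 1686.4 lb/h.
glycerol reaching the mixer = 1355.7 (from concentrate) + 2420×0.363 = 2234.1 lb/h.
Product flow = 1686.4 + 2420 = 4106.4 lb/h; glycerol fraction = 0.5441.

0.5441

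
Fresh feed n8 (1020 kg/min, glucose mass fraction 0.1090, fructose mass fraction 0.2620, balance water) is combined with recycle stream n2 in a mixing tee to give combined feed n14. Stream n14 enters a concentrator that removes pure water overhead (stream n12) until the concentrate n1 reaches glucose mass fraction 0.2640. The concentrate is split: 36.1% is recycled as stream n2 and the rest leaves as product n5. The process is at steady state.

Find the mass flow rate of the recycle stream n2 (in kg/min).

Overall glucose balance (none leaves overhead): glucose in fresh feed = glucose in product, i.e. 1020×0.109 = (1−0.361)·n1·0.264.
n1 = 111.18/(0.264×0.639) = 659.06 kg/min.
Recycle n2 = 0.361×659.06 = 237.92 kg/min.

237.9 kg/min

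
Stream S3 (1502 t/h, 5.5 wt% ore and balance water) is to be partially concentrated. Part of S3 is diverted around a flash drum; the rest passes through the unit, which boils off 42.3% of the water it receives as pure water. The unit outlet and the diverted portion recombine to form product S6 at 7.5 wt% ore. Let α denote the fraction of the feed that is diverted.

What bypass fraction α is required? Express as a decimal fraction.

0.333

All 1502×0.055 = 82.61 t/h of ore reaches S6, so S6 = 82.61/0.075 = 1101.5 t/h and vapour = 400.53 t/h.
The evaporator receives (1−α)·1502 of feed at 0.945 water and removes 0.423 of that water:
0.423×0.945×(1−α)×1502 = 400.53
(1−α) = 400.53/600.4 = 0.6671;  α = 0.3329.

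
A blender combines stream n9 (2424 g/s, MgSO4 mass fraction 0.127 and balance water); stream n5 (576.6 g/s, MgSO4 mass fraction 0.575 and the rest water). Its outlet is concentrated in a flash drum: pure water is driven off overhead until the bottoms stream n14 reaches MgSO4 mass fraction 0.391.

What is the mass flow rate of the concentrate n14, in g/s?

MgSO4 entering = 2424×0.127 + 576.6×0.575 = 639.39 g/s.
All MgSO4 reports to n14, so n14 = 639.39/0.391 = 1635.3 g/s.

1635 g/s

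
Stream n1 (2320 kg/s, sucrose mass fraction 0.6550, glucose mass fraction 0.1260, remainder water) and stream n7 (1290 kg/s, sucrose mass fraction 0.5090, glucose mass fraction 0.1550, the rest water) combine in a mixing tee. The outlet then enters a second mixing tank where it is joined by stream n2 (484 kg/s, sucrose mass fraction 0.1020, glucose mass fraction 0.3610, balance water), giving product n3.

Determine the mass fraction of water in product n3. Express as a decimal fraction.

Overall, product flow = 4094 kg/s.
water in = 2320×0.219 + 1290×0.336 + 484×0.537 = 1201.4 kg/s.
water fraction in n3 = 0.2935.

0.2935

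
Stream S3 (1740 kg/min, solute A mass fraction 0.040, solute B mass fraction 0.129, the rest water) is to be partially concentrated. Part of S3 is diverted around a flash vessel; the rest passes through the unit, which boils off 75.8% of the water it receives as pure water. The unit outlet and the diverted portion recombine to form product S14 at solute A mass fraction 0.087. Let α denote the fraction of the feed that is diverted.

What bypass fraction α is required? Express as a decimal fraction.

0.142

All 1740×0.040 = 69.6 kg/min of solute A reaches S14, so S14 = 69.6/0.087 = 800 kg/min and vapour = 940 kg/min.
The evaporator receives (1−α)·1740 of feed at 0.831 water and removes 0.758 of that water:
0.758×0.831×(1−α)×1740 = 940
(1−α) = 940/1096 = 0.8576;  α = 0.1424.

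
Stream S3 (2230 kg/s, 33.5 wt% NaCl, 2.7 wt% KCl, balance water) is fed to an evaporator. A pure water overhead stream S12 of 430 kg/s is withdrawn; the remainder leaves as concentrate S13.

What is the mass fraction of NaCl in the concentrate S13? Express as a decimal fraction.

NaCl is not removed: 2230×0.335 = 747.05 kg/s of NaCl enters S13.
Concentrate = 2230 − 430 = 1800 kg/s.
Mass fraction = 747.05/1800 = 0.4150.

0.4150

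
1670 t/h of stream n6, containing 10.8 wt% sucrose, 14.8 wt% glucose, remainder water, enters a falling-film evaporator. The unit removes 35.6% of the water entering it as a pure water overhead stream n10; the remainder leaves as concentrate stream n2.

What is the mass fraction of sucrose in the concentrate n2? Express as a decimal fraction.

0.147

sucrose is not removed: 1670×0.108 = 180.36 t/h of sucrose enters n2.
water entering = 1670×0.744 = 1242.5 t/h; overhead removed = 0.356×1242.5 = 442.32 t/h.
Concentrate = 1670 − 442.32 = 1227.7 t/h.
Mass fraction = 180.36/1227.7 = 0.147.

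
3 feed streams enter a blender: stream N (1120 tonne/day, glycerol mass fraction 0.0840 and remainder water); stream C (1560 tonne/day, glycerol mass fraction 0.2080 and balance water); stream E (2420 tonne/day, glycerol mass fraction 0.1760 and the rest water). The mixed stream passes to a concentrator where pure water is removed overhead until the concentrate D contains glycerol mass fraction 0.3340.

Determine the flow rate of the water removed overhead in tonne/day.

glycerol entering = 1120×0.084 + 1560×0.208 + 2420×0.176 = 844.48 tonne/day.
All glycerol reports to D, so D = 844.48/0.334 = 2528.4 tonne/day.
Total feed = 5100 tonne/day; overhead = 5100 − 2528.4 = 2571.6 tonne/day.

2572 tonne/day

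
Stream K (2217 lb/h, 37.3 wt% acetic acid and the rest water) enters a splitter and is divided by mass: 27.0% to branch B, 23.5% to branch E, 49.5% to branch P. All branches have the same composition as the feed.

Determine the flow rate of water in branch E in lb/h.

Branch E total = 0.235×2217 = 521 lb/h.
water in E = 0.627×521 = 326.66 lb/h.

326.7 lb/h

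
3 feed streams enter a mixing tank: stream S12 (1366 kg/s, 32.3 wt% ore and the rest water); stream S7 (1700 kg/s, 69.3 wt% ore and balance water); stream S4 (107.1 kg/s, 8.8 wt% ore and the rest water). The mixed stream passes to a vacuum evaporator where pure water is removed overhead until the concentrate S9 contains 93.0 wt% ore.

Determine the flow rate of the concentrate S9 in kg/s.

ore entering = 1366×0.323 + 1700×0.693 + 107.1×0.088 = 1628.7 kg/s.
All ore reports to S9, so S9 = 1628.7/0.930 = 1751.3 kg/s.

1751 kg/s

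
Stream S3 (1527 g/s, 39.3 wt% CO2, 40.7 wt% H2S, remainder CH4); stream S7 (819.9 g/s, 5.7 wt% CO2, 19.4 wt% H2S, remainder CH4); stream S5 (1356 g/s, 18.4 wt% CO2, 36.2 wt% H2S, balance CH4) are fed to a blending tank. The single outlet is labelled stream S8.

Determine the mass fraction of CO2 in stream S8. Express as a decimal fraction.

0.242

Total flow out = 1527 + 819.9 + 1356 = 3702.9 g/s.
CO2 in = 1527×0.393 + 819.9×0.057 + 1356×0.184 = 896.35 g/s.
CO2 mass fraction in S8 = 896.35/3702.9 = 0.242.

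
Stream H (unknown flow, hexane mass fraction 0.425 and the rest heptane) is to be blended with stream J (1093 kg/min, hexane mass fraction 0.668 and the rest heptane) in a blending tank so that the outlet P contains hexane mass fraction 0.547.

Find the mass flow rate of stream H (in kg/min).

1084 kg/min

Let H be the unknown flow. Total out = 1093 + H.
hexane balance: 730.12 + 0.425·H = 0.547·(1093 + H)
(0.425 − 0.547)·H = 0.547×1093 − 730.12 = -132.25
H = -132.25 / -0.122 = 1084 kg/min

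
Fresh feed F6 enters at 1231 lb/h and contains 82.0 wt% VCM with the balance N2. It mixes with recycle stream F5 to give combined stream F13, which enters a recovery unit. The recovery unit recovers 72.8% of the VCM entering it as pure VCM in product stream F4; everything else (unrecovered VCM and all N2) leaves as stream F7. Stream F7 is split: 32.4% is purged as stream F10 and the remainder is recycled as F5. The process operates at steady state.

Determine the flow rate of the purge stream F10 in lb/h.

330.6 lb/h

N2 enters only via F6 and leaves only via the purge: 1231×0.180 = 0.324×(N2 in F7), and the recovery unit passes all N2, so N2 in F13 = N2 in F7 = 683.89 lb/h.
VCM in F13: m_A = 1231×0.820 + (1−0.324)·(1−0.728)·m_A, so m_A = 1009.4/0.8161 = 1236.8 lb/h.
F7 = (1−0.728)×1236.8 + 683.89 = 1020.3 lb/h.
Purge F10 = 0.324×1020.3 = 330.58 lb/h.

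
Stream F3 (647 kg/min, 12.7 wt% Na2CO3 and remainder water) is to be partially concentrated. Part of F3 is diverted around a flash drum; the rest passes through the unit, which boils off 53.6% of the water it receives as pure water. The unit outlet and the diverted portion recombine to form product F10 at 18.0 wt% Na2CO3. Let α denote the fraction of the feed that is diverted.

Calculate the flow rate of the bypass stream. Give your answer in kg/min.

239.9 kg/min

All 647×0.127 = 82.169 kg/min of Na2CO3 reaches F10, so F10 = 82.169/0.180 = 456.49 kg/min and vapour = 190.51 kg/min.
The evaporator receives (1−α)·647 of feed at 0.873 water and removes 0.536 of that water:
0.536×0.873×(1−α)×647 = 190.51
(1−α) = 190.51/302.75 = 0.6293;  α = 0.3707.
Bypass flow = 0.3707×647 = 239.87 kg/min.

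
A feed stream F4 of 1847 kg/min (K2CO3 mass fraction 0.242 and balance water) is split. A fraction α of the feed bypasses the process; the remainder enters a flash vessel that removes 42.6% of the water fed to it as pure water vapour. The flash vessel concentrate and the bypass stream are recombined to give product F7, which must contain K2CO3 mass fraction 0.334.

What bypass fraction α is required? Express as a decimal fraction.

0.147

All 1847×0.242 = 446.97 kg/min of K2CO3 reaches F7, so F7 = 446.97/0.334 = 1338.2 kg/min and vapour = 508.75 kg/min.
The evaporator receives (1−α)·1847 of feed at 0.758 water and removes 0.426 of that water:
0.426×0.758×(1−α)×1847 = 508.75
(1−α) = 508.75/596.41 = 0.8530;  α = 0.1470.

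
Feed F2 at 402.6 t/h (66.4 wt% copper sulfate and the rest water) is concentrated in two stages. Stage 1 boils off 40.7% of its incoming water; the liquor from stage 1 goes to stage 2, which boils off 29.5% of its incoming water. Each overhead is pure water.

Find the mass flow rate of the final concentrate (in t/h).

water in feed = 402.6×0.336 = 135.27 t/h.
After stage 1: water left = (1−0.407)×135.27 = 80.217; stream total = 347.54 t/h.
After stage 2: water left = (1−0.295)×80.217 = 56.553; final concentrate = 323.88 t/h.

323.9 t/h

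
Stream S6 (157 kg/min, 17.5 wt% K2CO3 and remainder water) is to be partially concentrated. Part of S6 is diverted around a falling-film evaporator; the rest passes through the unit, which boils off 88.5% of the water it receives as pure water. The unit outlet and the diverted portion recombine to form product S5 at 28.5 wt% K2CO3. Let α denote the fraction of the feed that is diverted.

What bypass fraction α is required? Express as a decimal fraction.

0.471

All 157×0.175 = 27.475 kg/min of K2CO3 reaches S5, so S5 = 27.475/0.285 = 96.404 kg/min and vapour = 60.596 kg/min.
The evaporator receives (1−α)·157 of feed at 0.825 water and removes 0.885 of that water:
0.885×0.825×(1−α)×157 = 60.596
(1−α) = 60.596/114.63 = 0.5286;  α = 0.4714.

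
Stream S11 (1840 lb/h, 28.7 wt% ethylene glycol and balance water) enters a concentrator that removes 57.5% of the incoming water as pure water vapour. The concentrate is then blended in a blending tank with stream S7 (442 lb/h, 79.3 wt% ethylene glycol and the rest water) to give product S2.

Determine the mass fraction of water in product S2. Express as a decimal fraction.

0.425

Vapour removed = 0.575×0.713×1840 = 754.35 lb/h; concentrate = 1085.6 lb/h.
water reaching the mixer = 557.57 (from concentrate) + 442×0.207 = 649.06 lb/h.
Product flow = 1085.6 + 442 = 1527.6 lb/h; water fraction = 0.425.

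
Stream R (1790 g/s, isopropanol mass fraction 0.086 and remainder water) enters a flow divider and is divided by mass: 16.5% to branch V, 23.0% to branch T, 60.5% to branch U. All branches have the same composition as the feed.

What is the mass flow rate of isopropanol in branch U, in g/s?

93.13 g/s

Branch U total = 0.605×1790 = 1083 g/s.
isopropanol in U = 0.086×1083 = 93.134 g/s.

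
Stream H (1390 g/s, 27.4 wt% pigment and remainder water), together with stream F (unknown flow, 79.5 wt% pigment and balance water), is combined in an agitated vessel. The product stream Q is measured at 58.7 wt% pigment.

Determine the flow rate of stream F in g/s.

2092 g/s

Let F be the unknown flow. Total out = 1390 + F.
pigment balance: 380.86 + 0.795·F = 0.587·(1390 + F)
(0.795 − 0.587)·F = 0.587×1390 − 380.86 = 435.07
F = 435.07 / 0.208 = 2091.7 g/s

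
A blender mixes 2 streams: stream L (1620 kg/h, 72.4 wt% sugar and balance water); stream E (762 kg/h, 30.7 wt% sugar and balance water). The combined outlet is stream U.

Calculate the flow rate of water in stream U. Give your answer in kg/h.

975.2 kg/h

water out = water in = 1620×0.276 + 762×0.693 = 975.19 kg/h.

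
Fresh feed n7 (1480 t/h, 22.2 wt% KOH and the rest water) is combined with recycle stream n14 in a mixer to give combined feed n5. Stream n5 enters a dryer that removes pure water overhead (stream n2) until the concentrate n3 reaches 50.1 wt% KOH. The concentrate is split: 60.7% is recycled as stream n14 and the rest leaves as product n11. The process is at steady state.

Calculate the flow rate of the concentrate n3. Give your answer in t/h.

1669 t/h

Overall KOH balance (none leaves overhead): KOH in fresh feed = KOH in product, i.e. 1480×0.222 = (1−0.607)·n3·0.501.
n3 = 328.56/(0.501×0.393) = 1668.7 t/h.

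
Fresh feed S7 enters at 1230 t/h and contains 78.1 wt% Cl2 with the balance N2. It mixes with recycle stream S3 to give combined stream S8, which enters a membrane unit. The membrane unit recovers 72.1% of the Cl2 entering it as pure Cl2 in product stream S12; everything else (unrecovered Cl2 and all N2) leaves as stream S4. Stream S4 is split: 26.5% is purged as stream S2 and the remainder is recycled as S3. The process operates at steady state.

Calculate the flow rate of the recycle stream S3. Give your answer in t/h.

994.9 t/h

N2 enters only via S7 and leaves only via the purge: 1230×0.219 = 0.265×(N2 in S4), and the membrane unit passes all N2, so N2 in S8 = N2 in S4 = 1016.5 t/h.
Cl2 in S8: m_A = 1230×0.781 + (1−0.265)·(1−0.721)·m_A, so m_A = 960.63/0.7949 = 1208.4 t/h.
S4 = (1−0.721)×1208.4 + 1016.5 = 1353.6 t/h.
Recycle S3 = (1−0.265)×1353.6 = 994.93 t/h.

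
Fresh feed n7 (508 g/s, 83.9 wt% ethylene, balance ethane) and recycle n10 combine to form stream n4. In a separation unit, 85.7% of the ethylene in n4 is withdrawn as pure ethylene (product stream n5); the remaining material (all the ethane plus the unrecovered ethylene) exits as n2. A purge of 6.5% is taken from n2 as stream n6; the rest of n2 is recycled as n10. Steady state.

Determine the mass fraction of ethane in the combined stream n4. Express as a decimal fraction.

ethane enters only via n7 and leaves only via the purge: 508×0.161 = 0.065×(ethane in n2), and the separation unit passes all ethane, so ethane in n4 = ethane in n2 = 1258.3 g/s.
ethylene in n4: m_A = 508×0.839 + (1−0.065)·(1−0.857)·m_A, so m_A = 426.21/0.8663 = 491.99 g/s.
n4 = 491.99 + 1258.3 = 1750.3 g/s.
ethane fraction in n4 = 1258.3/1750.3 = 0.719.

0.719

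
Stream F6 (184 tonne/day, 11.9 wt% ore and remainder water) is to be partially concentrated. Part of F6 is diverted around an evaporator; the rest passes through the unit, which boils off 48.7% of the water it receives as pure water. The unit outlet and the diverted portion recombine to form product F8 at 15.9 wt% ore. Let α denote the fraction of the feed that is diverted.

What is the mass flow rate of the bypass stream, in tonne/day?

All 184×0.119 = 21.896 tonne/day of ore reaches F8, so F8 = 21.896/0.159 = 137.71 tonne/day and vapour = 46.289 tonne/day.
The evaporator receives (1−α)·184 of feed at 0.881 water and removes 0.487 of that water:
0.487×0.881×(1−α)×184 = 46.289
(1−α) = 46.289/78.945 = 0.5864;  α = 0.4136.
Bypass flow = 0.4136×184 = 76.111 tonne/day.

76.11 tonne/day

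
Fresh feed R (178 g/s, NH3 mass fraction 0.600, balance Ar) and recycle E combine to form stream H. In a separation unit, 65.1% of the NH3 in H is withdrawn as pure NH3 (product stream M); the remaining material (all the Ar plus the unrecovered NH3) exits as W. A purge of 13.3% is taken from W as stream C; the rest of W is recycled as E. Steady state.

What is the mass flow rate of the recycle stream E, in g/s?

Ar enters only via R and leaves only via the purge: 178×0.400 = 0.133×(Ar in W), and the separation unit passes all Ar, so Ar in H = Ar in W = 535.34 g/s.
NH3 in H: m_A = 178×0.600 + (1−0.133)·(1−0.651)·m_A, so m_A = 106.8/0.6974 = 153.14 g/s.
W = (1−0.651)×153.14 + 535.34 = 588.78 g/s.
Recycle E = (1−0.133)×588.78 = 510.47 g/s.

510.5 g/s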